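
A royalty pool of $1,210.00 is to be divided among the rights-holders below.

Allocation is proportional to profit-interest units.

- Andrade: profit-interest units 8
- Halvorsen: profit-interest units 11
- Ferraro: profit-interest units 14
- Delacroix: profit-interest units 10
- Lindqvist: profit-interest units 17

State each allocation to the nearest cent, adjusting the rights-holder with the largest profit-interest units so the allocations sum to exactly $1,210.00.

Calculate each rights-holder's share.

Sum of profit-interest units: 8 + 11 + 14 + 10 + 17 = 60.
Proportional shares: Andrade 161.3333; Halvorsen 221.8333; Ferraro 282.3333; Delacroix 201.6667; Lindqvist 342.8333.
Rounded to nearest cent: Andrade $161.33; Halvorsen $221.83; Ferraro $282.33; Delacroix $201.67; Lindqvist $342.83. Sum = $1,209.99.
Difference $1,210.00 − $1,209.99 = +$0.01 applied to largest profit-interest units (Lindqvist): Lindqvist becomes $342.84.

Andrade: $161.33 | Halvorsen: $221.83 | Ferraro: $282.33 | Delacroix: $201.67 | Lindqvist: $342.84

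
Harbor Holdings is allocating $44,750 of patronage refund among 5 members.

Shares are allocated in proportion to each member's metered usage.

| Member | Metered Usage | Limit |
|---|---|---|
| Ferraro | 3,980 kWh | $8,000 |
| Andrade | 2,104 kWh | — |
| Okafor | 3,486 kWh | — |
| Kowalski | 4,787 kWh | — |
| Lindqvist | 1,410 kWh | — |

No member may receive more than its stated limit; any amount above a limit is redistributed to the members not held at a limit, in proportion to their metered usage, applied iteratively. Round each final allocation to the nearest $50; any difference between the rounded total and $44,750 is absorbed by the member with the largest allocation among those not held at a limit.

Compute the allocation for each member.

Ferraro: $8,000 · Andrade: $6,550 · Okafor: $10,850 · Kowalski: $14,950 · Lindqvist: $4,400

Total metered usage = 15,767.
Pro-rata shares before constraints: Ferraro 11,296.06; Andrade 5,971.59; Okafor 9,893.99; Kowalski 13,586.49; Lindqvist 4,001.87.
Cap binds for Ferraro ($8,000); remaining pool $36,750 reallocated over remaining metered usage 11,787.
Shares after redistribution: Andrade 6,559.94 → $6,550; Okafor 10,868.80 → $10,850; Kowalski 14,925.11 → $14,950; Lindqvist 4,396.16 → $4,400.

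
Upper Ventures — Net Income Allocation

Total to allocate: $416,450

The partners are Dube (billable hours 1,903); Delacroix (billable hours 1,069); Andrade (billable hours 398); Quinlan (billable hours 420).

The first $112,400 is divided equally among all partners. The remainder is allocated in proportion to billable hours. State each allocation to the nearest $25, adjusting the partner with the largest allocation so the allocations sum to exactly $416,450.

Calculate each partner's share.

First tranche $112,400 split equally: $28,100 each.
Remainder $304,050 by billable hours (total 3,790): Dube 152,666.79 → $152,675; Delacroix 85,759.75 → $85,750; Andrade 31,929.26 → $31,925; Quinlan 33,694.20 → $33,700.
Totals: Dube $28,100 + $152,675 = $180,775; Delacroix $28,100 + $85,750 = $113,850; Andrade $28,100 + $31,925 = $60,025; Quinlan $28,100 + $33,700 = $61,800.

Dube: $180,775 · Delacroix: $113,850 · Andrade: $60,025 · Quinlan: $61,800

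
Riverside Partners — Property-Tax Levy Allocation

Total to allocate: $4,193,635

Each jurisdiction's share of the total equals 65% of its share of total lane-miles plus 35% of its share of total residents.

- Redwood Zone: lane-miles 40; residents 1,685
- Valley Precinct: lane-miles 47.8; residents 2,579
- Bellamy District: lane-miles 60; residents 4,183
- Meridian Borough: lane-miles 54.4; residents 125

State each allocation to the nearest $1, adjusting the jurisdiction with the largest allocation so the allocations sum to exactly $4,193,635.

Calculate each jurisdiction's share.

Lane-miles total 202.2; residents total 8,572.
Composite weights (65% lane-miles + 35% residents): Redwood Zone 0.1974; Valley Precinct 0.2590; Bellamy District 0.3637; Meridian Borough 0.1800.
Pro-rata amounts: Redwood Zone 827,761.23; Valley Precinct 1,085,991.64; Bellamy District 1,525,110.92; Meridian Borough 754,771.21.
After rounding ($1): Redwood Zone $827,761; Valley Precinct $1,085,992; Bellamy District $1,525,111; Meridian Borough $754,771. Sum = $4,193,635.
Rounded total matches; no reconciliation needed.

Redwood Zone: $827,761; Valley Precinct: $1,085,992; Bellamy District: $1,525,111; Meridian Borough: $754,771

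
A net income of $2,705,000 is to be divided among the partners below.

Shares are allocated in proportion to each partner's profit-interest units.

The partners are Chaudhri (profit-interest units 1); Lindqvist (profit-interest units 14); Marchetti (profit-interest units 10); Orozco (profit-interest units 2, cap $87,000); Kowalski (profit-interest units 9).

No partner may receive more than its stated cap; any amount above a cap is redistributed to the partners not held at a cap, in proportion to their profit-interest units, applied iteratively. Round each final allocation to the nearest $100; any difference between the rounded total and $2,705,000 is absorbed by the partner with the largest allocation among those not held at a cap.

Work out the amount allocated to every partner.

Chaudhri: $77,000 · Lindqvist: $1,078,000 · Marchetti: $770,000 · Orozco: $87,000 · Kowalski: $693,000

Combined profit-interest units = 36.
Proportional shares (ignoring caps): Chaudhri 75,138.89; Lindqvist 1,051,944.44; Marchetti 751,388.89; Orozco 150,277.78; Kowalski 676,250.00.
Capped: Orozco ($87,000); balance $2,618,000 reallocated over remaining profit-interest units 34.
Redistributed shares: Chaudhri 77,000.00 → $77,000; Lindqvist 1,078,000.00 → $1,078,000; Marchetti 770,000.00 → $770,000; Kowalski 693,000.00 → $693,000.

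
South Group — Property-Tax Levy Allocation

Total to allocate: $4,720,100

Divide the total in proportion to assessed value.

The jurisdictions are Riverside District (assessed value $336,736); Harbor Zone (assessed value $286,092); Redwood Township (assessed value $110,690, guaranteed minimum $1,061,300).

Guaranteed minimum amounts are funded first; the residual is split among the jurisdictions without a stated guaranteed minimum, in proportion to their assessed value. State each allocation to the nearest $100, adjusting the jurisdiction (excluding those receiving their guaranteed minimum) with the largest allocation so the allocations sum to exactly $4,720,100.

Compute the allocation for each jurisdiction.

Guaranteed amounts: Redwood Township $1,061,300. Residual $3,658,800.
Residual split over remaining assessed value 622,828: Riverside District 1,978,153.96 → $1,978,200; Harbor Zone 1,680,646.04 → $1,680,600.

Riverside District: $1,978,200 | Harbor Zone: $1,680,600 | Redwood Township: $1,061,300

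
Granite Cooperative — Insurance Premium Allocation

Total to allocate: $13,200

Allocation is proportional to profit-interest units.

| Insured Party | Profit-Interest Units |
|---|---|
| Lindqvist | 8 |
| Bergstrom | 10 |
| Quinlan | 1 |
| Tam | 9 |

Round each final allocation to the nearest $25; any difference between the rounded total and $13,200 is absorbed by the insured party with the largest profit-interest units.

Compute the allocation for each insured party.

Total profit-interest units = 28.
Pro-rata amounts: Lindqvist 8/28 × $13,200 = 3,771.43; Bergstrom 10/28 × $13,200 = 4,714.29; Quinlan 1/28 × $13,200 = 471.43; Tam 9/28 × $13,200 = 4,242.86.
Rounded to nearest $25: Lindqvist $3,775; Bergstrom $4,725; Quinlan $475; Tam $4,250. Sum = $13,225.
Difference $13,200 − $13,225 = −$25 applied to largest profit-interest units (Bergstrom): Bergstrom becomes $4,700.

Lindqvist: $3,775; Bergstrom: $4,700; Quinlan: $475; Tam: $4,250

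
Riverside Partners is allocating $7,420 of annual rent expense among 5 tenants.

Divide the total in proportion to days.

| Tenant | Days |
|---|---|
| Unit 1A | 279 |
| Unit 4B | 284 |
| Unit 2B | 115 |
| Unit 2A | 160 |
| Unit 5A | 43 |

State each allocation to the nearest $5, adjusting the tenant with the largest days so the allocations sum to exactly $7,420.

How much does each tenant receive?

Total days = 279 + 284 + 115 + 160 + 43 = 881.
Pro-rata amounts: Unit 1A 2,349.81; Unit 4B 2,391.92; Unit 2B 968.56; Unit 2A 1,347.56; Unit 5A 362.16.
Rounded to nearest $5: Unit 1A $2,350; Unit 4B $2,390; Unit 2B $970; Unit 2A $1,350; Unit 5A $360. Sum = $7,420.
Sum already equals the total — no adjustment.

Unit 1A: $2,350 · Unit 4B: $2,390 · Unit 2B: $970 · Unit 2A: $1,350 · Unit 5A: $360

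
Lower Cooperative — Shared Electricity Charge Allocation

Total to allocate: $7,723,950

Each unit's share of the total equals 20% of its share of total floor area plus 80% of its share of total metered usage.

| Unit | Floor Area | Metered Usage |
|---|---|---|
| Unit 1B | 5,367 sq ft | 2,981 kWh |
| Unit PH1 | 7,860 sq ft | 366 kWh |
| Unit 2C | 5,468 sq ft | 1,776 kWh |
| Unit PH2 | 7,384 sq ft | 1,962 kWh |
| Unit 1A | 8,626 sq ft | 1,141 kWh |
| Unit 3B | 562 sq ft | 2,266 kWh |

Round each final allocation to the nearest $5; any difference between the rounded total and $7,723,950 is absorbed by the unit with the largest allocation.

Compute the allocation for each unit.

Totals — floor area 35,267, metered usage 10,492.
Composite weights (20% floor area + 80% metered usage): Unit 1B 0.2577; Unit PH1 0.0725; Unit 2C 0.1664; Unit PH2 0.1915; Unit 1A 0.1359; Unit 3B 0.1760.
Proportional shares: Unit 1B 1,990,719.69; Unit PH1 559,841.35; Unit 2C 1,285,470.89; Unit PH2 1,478,939.74; Unit 1A 1,049,822.84; Unit 3B 1,359,155.49.
Rounded to nearest $5: Unit 1B $1,990,720; Unit PH1 $559,840; Unit 2C $1,285,470; Unit PH2 $1,478,940; Unit 1A $1,049,825; Unit 3B $1,359,155. Sum = $7,723,950.
Rounded total matches; no reconciliation needed.

Unit 1B: $1,990,720; Unit PH1: $559,840; Unit 2C: $1,285,470; Unit PH2: $1,478,940; Unit 1A: $1,049,825; Unit 3B: $1,359,155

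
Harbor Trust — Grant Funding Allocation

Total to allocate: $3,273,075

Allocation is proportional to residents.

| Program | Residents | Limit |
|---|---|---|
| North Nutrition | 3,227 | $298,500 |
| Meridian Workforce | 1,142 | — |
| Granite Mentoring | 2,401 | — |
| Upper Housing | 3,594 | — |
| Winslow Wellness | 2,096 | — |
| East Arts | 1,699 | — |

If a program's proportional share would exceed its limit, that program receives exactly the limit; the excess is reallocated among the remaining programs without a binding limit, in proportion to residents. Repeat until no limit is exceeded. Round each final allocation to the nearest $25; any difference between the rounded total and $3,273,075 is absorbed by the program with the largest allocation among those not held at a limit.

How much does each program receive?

Total residents = 14,159.
Proportional shares (ignoring caps): North Nutrition 745,971.68; Meridian Workforce 263,991.22; Granite Mentoring 555,028.82; Upper Housing 830,809.49; Winslow Wellness 484,523.29; East Arts 392,750.51.
Cap binds for North Nutrition ($298,500); residual $2,974,575 reallocated over remaining residents 10,932.
Remaining shares: Meridian Workforce 310,735.88 → $310,725; Granite Mentoring 653,307.22 → $653,300; Upper Housing 977,920.10 → $977,925; Winslow Wellness 570,317.34 → $570,325; East Arts 462,294.45 → $462,300.

North Nutrition: $298,500; Meridian Workforce: $310,725; Granite Mentoring: $653,300; Upper Housing: $977,925; Winslow Wellness: $570,325; East Arts: $462,300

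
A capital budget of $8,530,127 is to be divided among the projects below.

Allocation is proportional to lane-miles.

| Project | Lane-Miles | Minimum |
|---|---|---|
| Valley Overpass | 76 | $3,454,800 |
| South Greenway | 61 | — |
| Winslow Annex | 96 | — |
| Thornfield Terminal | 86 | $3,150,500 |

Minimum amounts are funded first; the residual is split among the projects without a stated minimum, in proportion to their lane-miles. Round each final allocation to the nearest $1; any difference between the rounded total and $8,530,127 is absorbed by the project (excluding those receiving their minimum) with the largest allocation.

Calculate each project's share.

Valley Overpass: $3,454,800 | South Greenway: $747,863 | Winslow Annex: $1,176,964 | Thornfield Terminal: $3,150,500

Guaranteed amounts: Valley Overpass $3,454,800; Thornfield Terminal $3,150,500. Residual $1,924,827.
Residual split over remaining lane-miles 157: South Greenway 747,862.72 → $747,863; Winslow Annex 1,176,964.28 → $1,176,964.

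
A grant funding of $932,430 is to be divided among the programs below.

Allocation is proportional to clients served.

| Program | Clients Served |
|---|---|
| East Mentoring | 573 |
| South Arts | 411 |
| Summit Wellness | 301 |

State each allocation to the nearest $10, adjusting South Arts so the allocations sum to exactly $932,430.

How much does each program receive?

Total clients served = 1,285.
Unrounded shares: East Mentoring 573/1,285 × $932,430 = 415,783.96; South Arts 411/1,285 × $932,430 = 298,232.47; Summit Wellness 301/1,285 × $932,430 = 218,413.56.
Rounded to nearest $10: East Mentoring $415,780; South Arts $298,230; Summit Wellness $218,410. Sum = $932,420.
Difference $932,430 − $932,420 = +$10 applied to South Arts: South Arts becomes $298,240.

East Mentoring: $415,780 | South Arts: $298,240 | Summit Wellness: $218,410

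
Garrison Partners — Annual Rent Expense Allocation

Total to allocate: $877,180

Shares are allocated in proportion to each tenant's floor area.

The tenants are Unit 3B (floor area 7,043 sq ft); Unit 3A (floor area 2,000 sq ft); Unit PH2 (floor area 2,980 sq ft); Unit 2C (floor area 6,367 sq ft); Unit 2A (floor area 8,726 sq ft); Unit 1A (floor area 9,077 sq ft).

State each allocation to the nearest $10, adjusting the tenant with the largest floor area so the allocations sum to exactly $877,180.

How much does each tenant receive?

Unit 3B: $170,700 | Unit 3A: $48,470 | Unit PH2: $72,220 | Unit 2C: $154,310 | Unit 2A: $211,480 | Unit 1A: $220,000

Total floor area = 36,193.
Unrounded shares: Unit 3B 7,043/36,193 × $877,180 = 170,695.40; Unit 3A 2,000/36,193 × $877,180 = 48,472.36; Unit PH2 2,980/36,193 × $877,180 = 72,223.81; Unit 2C 6,367/36,193 × $877,180 = 154,311.75; Unit 2A 8,726/36,193 × $877,180 = 211,484.89; Unit 1A 9,077/36,193 × $877,180 = 219,991.79.
At nearest $10: Unit 3B $170,700; Unit 3A $48,470; Unit PH2 $72,220; Unit 2C $154,310; Unit 2A $211,480; Unit 1A $219,990. Sum = $877,170.
Difference $877,180 − $877,170 = +$10 applied to largest floor area (Unit 1A): Unit 1A becomes $220,000.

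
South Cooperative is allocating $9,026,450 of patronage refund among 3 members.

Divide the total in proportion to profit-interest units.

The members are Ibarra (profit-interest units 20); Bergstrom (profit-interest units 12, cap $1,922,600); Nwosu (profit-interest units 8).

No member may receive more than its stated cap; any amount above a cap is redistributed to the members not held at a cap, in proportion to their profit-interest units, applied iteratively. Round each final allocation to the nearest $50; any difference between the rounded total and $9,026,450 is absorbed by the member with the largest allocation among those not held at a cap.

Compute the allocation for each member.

Profit-interest units total: 40.
Pro-rata shares before constraints: Ibarra 4,513,225.00; Bergstrom 2,707,935.00; Nwosu 1,805,290.00.
Cap binds for Bergstrom ($1,922,600); balance $7,103,850 reallocated over remaining profit-interest units 28.
Shares after redistribution: Ibarra 5,074,178.57 → $5,074,200; Nwosu 2,029,671.43 → $2,029,650.

Ibarra: $5,074,200 | Bergstrom: $1,922,600 | Nwosu: $2,029,650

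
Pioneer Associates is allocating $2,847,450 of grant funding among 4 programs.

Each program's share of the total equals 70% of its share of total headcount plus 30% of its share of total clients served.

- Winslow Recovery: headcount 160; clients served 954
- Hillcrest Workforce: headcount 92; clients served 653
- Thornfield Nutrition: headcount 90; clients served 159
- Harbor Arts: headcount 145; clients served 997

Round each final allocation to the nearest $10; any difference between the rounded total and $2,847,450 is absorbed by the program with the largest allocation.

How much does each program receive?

Winslow Recovery: $949,810 | Hillcrest Workforce: $578,430 | Thornfield Nutrition: $417,510 | Harbor Arts: $901,700

Headcount total 487; clients served total 2,763.
Composite weights (70% headcount + 30% clients served): Winslow Recovery 0.3336; Hillcrest Workforce 0.2031; Thornfield Nutrition 0.1466; Harbor Arts 0.3167.
Proportional shares: Winslow Recovery 949,802.62; Hillcrest Workforce 578,429.25; Thornfield Nutrition 417,513.89; Harbor Arts 901,704.24.
Rounded to nearest $10: Winslow Recovery $949,800; Hillcrest Workforce $578,430; Thornfield Nutrition $417,510; Harbor Arts $901,700. Sum = $2,847,440.
Difference $2,847,450 − $2,847,440 = +$10 applied to largest allocation (Winslow Recovery): Winslow Recovery becomes $949,810.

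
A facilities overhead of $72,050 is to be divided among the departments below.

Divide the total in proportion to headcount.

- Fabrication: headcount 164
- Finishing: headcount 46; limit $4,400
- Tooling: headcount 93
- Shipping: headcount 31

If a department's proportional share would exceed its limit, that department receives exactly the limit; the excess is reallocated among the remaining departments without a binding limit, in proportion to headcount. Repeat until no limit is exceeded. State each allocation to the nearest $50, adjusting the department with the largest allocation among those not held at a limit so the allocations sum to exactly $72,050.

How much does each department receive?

Fabrication: $38,500; Finishing: $4,400; Tooling: $21,850; Shipping: $7,300

Headcount total: 334.
Pro-rata shares before constraints: Fabrication 35,377.84; Finishing 9,923.05; Tooling 20,061.83; Shipping 6,687.28.
Capped: Finishing ($4,400); balance $67,650 reallocated over remaining headcount 288.
Redistributed shares: Fabrication 38,522.92 → $38,500; Tooling 21,845.31 → $21,850; Shipping 7,281.77 → $7,300.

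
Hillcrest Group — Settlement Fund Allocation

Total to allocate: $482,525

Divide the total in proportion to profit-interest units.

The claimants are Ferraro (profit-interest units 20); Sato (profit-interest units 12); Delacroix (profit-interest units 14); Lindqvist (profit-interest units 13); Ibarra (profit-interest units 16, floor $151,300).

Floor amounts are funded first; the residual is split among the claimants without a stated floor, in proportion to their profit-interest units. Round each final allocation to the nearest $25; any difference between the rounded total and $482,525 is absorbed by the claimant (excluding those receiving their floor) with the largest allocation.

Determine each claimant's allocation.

Guaranteed amounts: Ibarra $151,300. Remaining pool $331,225.
Remaining pool split over remaining profit-interest units 59: Ferraro 112,279.66 → $112,275; Sato 67,367.80 → $67,375; Delacroix 78,595.76 → $78,600; Lindqvist 72,981.78 → $72,975.

Ferraro: $112,275 | Sato: $67,375 | Delacroix: $78,600 | Lindqvist: $72,975 | Ibarra: $151,300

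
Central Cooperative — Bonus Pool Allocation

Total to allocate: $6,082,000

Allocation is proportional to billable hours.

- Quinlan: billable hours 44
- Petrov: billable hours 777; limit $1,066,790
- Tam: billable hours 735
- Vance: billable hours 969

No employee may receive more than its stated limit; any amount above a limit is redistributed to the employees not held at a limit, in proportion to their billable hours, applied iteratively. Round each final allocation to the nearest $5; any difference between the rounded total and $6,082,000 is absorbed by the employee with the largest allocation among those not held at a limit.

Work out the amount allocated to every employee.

Total billable hours = 2,525.
Unconstrained shares: Quinlan 105,983.37; Petrov 1,871,569.90; Tam 1,770,403.96; Vance 2,334,042.77.
Held at cap: Petrov ($1,066,790); remaining pool $5,015,210 reallocated over remaining billable hours 1,748.
Shares after redistribution: Quinlan 126,240.98 → $126,240; Tam 2,108,798.26 → $2,108,800; Vance 2,780,170.76 → $2,780,170.

Quinlan: $126,240; Petrov: $1,066,790; Tam: $2,108,800; Vance: $2,780,170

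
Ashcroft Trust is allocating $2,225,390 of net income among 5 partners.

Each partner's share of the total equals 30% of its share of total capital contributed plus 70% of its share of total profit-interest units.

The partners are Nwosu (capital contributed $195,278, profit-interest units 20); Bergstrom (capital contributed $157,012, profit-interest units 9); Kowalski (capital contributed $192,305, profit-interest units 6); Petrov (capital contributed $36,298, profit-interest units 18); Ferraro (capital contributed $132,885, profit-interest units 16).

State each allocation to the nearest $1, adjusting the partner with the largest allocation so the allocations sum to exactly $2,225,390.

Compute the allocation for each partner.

Nwosu: $634,177 | Bergstrom: $350,046 | Kowalski: $315,327 | Petrov: $440,326 | Ferraro: $485,514

Capital contributed total 713,778; profit-interest units total 69.
Blended shares (30% capital contributed + 70% profit-interest units): Nwosu 0.2850; Bergstrom 0.1573; Kowalski 0.1417; Petrov 0.1979; Ferraro 0.2182.
Unrounded shares: Nwosu 634,177.51; Bergstrom 350,045.60; Kowalski 315,326.89; Petrov 440,326.12; Ferraro 485,513.87.
Rounded to nearest $1: Nwosu $634,178; Bergstrom $350,046; Kowalski $315,327; Petrov $440,326; Ferraro $485,514. Sum = $2,225,391.
Difference $2,225,390 − $2,225,391 = −$1 applied to largest allocation (Nwosu): Nwosu becomes $634,177.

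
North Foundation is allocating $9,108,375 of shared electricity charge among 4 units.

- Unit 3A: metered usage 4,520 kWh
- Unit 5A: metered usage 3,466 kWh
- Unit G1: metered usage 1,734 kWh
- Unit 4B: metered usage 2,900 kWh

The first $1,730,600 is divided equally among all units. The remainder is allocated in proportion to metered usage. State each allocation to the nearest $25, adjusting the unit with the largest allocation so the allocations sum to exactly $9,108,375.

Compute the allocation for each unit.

Unit 3A: $3,075,075 · Unit 5A: $2,458,900 · Unit G1: $1,446,375 · Unit 4B: $2,128,025

Equal tier: $1,730,600 ÷ 4 = $432,650 apiece.
Remainder $7,377,775 by metered usage (total 12,620): Unit 3A 2,642,436.05 → $2,642,425; Unit 5A 2,026,257.38 → $2,026,250; Unit G1 1,013,713.30 → $1,013,725; Unit 4B 1,695,368.26 → $1,695,375.
Totals: Unit 3A $432,650 + $2,642,425 = $3,075,075; Unit 5A $432,650 + $2,026,250 = $2,458,900; Unit G1 $432,650 + $1,013,725 = $1,446,375; Unit 4B $432,650 + $1,695,375 = $2,128,025.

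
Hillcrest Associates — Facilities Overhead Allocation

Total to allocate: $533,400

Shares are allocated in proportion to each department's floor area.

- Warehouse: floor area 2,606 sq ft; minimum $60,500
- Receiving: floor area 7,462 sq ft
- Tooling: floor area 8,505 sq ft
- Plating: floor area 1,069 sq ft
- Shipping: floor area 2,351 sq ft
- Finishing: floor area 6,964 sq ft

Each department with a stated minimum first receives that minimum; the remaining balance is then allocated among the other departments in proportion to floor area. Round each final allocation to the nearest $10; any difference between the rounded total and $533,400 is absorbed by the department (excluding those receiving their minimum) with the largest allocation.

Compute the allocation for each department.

Fund the minimums — Warehouse $60,500. Residual $472,900.
Residual split over remaining floor area 26,351: Receiving 133,914.45 → $133,910; Tooling 152,632.33 → $152,630; Plating 19,184.47 → $19,180; Shipping 42,191.49 → $42,190; Finishing 124,977.25 → $124,980.
Rounding difference +$10 applied to Tooling → $152,640.

Warehouse: $60,500; Receiving: $133,910; Tooling: $152,640; Plating: $19,180; Shipping: $42,190; Finishing: $124,980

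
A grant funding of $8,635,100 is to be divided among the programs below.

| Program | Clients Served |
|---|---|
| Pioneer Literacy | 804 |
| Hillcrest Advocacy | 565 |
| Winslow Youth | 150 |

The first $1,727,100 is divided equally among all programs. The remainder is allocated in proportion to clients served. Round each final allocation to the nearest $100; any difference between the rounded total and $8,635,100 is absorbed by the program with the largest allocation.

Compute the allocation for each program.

Pioneer Literacy: $4,232,000 · Hillcrest Advocacy: $3,145,200 · Winslow Youth: $1,257,900

Equal tier: $1,727,100 ÷ 3 = $575,700 apiece.
Remainder $6,908,000 by clients served (total 1,519): Pioneer Literacy 3,656,373.93 → $3,656,400; Hillcrest Advocacy 2,569,466.75 → $2,569,500; Winslow Youth 682,159.32 → $682,200.
Rounding difference −$100 on remainder applied to Pioneer Literacy.
Totals: Pioneer Literacy $575,700 + $3,656,300 = $4,232,000; Hillcrest Advocacy $575,700 + $2,569,500 = $3,145,200; Winslow Youth $575,700 + $682,200 = $1,257,900.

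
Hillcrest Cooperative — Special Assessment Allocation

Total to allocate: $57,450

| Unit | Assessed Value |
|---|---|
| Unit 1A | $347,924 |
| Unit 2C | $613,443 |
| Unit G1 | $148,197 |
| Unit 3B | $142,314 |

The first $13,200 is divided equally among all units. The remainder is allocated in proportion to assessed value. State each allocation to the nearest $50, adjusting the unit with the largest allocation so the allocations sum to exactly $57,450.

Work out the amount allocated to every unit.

Unit 1A: $15,600 | Unit 2C: $24,950 | Unit G1: $8,550 | Unit 3B: $8,350

Equal tier: $13,200 ÷ 4 = $3,300 apiece.
Remainder $44,250 by assessed value (total 1,251,878): Unit 1A 12,298.03 → $12,300; Unit 2C 21,683.31 → $21,700; Unit G1 5,238.30 → $5,250; Unit 3B 5,030.36 → $5,050.
Rounding difference −$50 on remainder applied to Unit 2C.
Totals: Unit 1A $3,300 + $12,300 = $15,600; Unit 2C $3,300 + $21,650 = $24,950; Unit G1 $3,300 + $5,250 = $8,550; Unit 3B $3,300 + $5,050 = $8,350.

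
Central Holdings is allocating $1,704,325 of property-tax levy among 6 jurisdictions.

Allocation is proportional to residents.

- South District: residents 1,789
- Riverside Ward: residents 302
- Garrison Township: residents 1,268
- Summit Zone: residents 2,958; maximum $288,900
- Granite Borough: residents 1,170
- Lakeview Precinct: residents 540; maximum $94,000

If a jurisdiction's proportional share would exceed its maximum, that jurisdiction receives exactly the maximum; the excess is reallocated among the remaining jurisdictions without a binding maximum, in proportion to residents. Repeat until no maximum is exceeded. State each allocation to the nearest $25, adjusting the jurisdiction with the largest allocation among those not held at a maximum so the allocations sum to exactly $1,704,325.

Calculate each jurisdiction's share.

South District: $521,950; Riverside Ward: $88,125; Garrison Township: $369,975; Summit Zone: $288,900; Granite Borough: $341,375; Lakeview Precinct: $94,000

Total residents = 8,027.
Pro-rata shares before constraints: South District 379,847.69; Riverside Ward 64,121.86; Garrison Township 269,226.87; Summit Zone 628,054.48; Granite Borough 248,419.12; Lakeview Precinct 114,654.98.
Held at cap: Summit Zone ($288,900), Lakeview Precinct ($94,000); residual $1,321,425 reallocated over remaining residents 4,529.
Redistributed shares: South District 521,976.00 → $521,975; Riverside Ward 88,114.45 → $88,125; Garrison Township 369,963.99 → $369,975; Granite Borough 341,370.56 → $341,375.
Rounding difference −$25 applied to South District → $521,950.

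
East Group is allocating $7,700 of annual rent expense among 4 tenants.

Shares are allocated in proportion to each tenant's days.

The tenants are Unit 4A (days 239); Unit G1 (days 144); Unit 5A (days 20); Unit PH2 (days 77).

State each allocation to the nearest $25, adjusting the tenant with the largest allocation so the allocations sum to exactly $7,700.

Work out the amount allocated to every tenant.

Unit 4A: $3,850 · Unit G1: $2,300 · Unit 5A: $325 · Unit PH2: $1,225

Sum of days: 480.
Unrounded shares: Unit 4A 239/480 × $7,700 = 3,833.96; Unit G1 144/480 × $7,700 = 2,310.00; Unit 5A 20/480 × $7,700 = 320.83; Unit PH2 77/480 × $7,700 = 1,235.21.
At nearest $25: Unit 4A $3,825; Unit G1 $2,300; Unit 5A $325; Unit PH2 $1,225. Sum = $7,675.
Difference $7,700 − $7,675 = +$25 applied to largest allocation (Unit 4A): Unit 4A becomes $3,850.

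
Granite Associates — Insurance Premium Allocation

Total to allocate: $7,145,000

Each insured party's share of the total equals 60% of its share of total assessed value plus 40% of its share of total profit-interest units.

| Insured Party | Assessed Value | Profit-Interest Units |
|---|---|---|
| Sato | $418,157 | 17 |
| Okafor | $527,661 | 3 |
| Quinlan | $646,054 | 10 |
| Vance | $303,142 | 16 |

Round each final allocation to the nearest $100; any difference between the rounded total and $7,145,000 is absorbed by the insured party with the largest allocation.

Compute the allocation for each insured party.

Sato: $2,002,200 · Okafor: $1,380,100 · Quinlan: $2,082,800 · Vance: $1,679,900

Totals — assessed value 1,895,014, profit-interest units 46.
Composite weights (60% assessed value + 40% profit-interest units): Sato 0.2802; Okafor 0.1932; Quinlan 0.2915; Vance 0.2351.
Unrounded shares: Sato 2,002,194.07; Okafor 1,380,093.68; Quinlan 2,082,841.57; Vance 1,679,870.68.
After rounding ($100): Sato $2,002,200; Okafor $1,380,100; Quinlan $2,082,800; Vance $1,679,900. Sum = $7,145,000.
No rounding difference to absorb.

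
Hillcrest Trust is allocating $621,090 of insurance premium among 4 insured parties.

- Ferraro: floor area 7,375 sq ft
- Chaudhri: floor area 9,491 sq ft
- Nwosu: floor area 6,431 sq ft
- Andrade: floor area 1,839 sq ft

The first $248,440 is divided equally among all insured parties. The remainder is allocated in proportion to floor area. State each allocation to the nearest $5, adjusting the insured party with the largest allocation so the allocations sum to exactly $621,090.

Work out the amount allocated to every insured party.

Ferraro: $171,445 | Chaudhri: $202,820 | Nwosu: $157,450 | Andrade: $89,375

$248,440 shared equally gives $62,110 per insured party.
Remainder $372,650 by floor area (total 25,136): Ferraro 109,336.96 → $109,335; Chaudhri 140,707.40 → $140,705; Nwosu 95,341.83 → $95,340; Andrade 27,263.82 → $27,265.
Rounding difference +$5 on remainder applied to Chaudhri.
Totals: Ferraro $62,110 + $109,335 = $171,445; Chaudhri $62,110 + $140,710 = $202,820; Nwosu $62,110 + $95,340 = $157,450; Andrade $62,110 + $27,265 = $89,375.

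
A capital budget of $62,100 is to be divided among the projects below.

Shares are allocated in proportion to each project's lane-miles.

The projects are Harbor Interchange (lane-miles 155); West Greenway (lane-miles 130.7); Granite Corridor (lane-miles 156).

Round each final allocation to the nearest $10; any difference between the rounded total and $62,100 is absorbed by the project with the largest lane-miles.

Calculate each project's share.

Harbor Interchange: $21,790 | West Greenway: $18,380 | Granite Corridor: $21,930

Combined lane-miles = 155 + 130.7 + 156 = 441.7.
Unrounded shares: Harbor Interchange 21,791.94; West Greenway 18,375.53; Granite Corridor 21,932.53.
Rounded to nearest $10: Harbor Interchange $21,790; West Greenway $18,380; Granite Corridor $21,930. Sum = $62,100.
Sum already equals the total — no adjustment.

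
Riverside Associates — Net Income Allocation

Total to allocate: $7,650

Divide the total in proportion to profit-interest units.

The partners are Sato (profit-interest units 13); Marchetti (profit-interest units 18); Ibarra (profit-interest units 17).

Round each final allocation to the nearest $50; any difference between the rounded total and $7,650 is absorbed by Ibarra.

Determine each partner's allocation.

Total profit-interest units = 48.
Unrounded shares: Sato 13/48 × $7,650 = 2,071.88; Marchetti 18/48 × $7,650 = 2,868.75; Ibarra 17/48 × $7,650 = 2,709.38.
Rounded to nearest $50: Sato $2,050; Marchetti $2,850; Ibarra $2,700. Sum = $7,600.
Difference $7,650 − $7,600 = +$50 applied to Ibarra: Ibarra becomes $2,750.

Sato: $2,050; Marchetti: $2,850; Ibarra: $2,750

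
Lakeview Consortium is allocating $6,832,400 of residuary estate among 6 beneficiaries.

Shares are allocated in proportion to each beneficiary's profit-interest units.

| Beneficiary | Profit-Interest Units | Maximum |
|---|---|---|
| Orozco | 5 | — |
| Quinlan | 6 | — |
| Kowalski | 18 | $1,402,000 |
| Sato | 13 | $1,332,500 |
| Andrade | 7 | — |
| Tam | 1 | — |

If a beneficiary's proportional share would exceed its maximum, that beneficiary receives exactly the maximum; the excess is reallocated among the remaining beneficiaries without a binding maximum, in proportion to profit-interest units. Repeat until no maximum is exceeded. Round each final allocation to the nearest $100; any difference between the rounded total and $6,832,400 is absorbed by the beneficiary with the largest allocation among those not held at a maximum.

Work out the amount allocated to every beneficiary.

Total profit-interest units = 50.
Unconstrained shares: Orozco 683,240.00; Quinlan 819,888.00; Kowalski 2,459,664.00; Sato 1,776,424.00; Andrade 956,536.00; Tam 136,648.00.
Held at cap: Kowalski ($1,402,000), Sato ($1,332,500); remaining pool $4,097,900 reallocated over remaining profit-interest units 19.
Shares after redistribution: Orozco 1,078,394.74 → $1,078,400; Quinlan 1,294,073.68 → $1,294,100; Andrade 1,509,752.63 → $1,509,800; Tam 215,678.95 → $215,700.
Rounding difference −$100 applied to Andrade → $1,509,700.

Orozco: $1,078,400 | Quinlan: $1,294,100 | Kowalski: $1,402,000 | Sato: $1,332,500 | Andrade: $1,509,700 | Tam: $215,700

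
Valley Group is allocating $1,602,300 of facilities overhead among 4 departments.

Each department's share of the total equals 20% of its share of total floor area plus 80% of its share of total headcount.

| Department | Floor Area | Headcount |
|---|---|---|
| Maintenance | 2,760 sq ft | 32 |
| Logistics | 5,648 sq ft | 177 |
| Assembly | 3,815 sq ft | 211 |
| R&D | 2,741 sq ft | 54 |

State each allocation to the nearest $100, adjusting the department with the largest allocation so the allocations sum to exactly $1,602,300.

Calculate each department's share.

Totals — floor area 14,964, headcount 474.
Blended shares (20% floor area + 80% headcount): Maintenance 0.0909; Logistics 0.3742; Assembly 0.4071; R&D 0.1278.
Raw shares: Maintenance 145,644.22; Logistics 599,615.93; Assembly 652,307.84; R&D 204,732.01.
Rounded to nearest $100: Maintenance $145,600; Logistics $599,600; Assembly $652,300; R&D $204,700. Sum = $1,602,200.
Difference $1,602,300 − $1,602,200 = +$100 applied to largest allocation (Assembly): Assembly becomes $652,400.

Maintenance: $145,600 | Logistics: $599,600 | Assembly: $652,400 | R&D: $204,700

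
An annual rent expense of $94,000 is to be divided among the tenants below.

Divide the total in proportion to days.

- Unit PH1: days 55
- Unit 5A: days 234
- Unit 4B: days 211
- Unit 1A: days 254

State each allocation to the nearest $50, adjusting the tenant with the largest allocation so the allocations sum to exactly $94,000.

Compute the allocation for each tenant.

Total days = 754.
Pro-rata amounts: Unit PH1 55/754 × $94,000 = 6,856.76; Unit 5A 234/754 × $94,000 = 29,172.41; Unit 4B 211/754 × $94,000 = 26,305.04; Unit 1A 254/754 × $94,000 = 31,665.78.
After rounding ($50): Unit PH1 $6,850; Unit 5A $29,150; Unit 4B $26,300; Unit 1A $31,650. Sum = $93,950.
Difference $94,000 − $93,950 = +$50 applied to largest allocation (Unit 1A): Unit 1A becomes $31,700.

Unit PH1: $6,850 · Unit 5A: $29,150 · Unit 4B: $26,300 · Unit 1A: $31,700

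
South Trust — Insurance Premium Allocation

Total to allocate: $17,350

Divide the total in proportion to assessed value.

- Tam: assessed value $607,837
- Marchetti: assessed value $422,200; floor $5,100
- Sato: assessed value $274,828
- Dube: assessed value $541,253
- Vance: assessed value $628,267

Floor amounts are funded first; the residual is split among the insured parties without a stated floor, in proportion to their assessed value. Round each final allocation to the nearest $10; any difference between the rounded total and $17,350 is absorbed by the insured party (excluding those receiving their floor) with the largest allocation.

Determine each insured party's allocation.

Tam: $3,630 · Marchetti: $5,100 · Sato: $1,640 · Dube: $3,230 · Vance: $3,750

Minimums first: Marchetti $5,100. Balance $12,250.
Balance split over remaining assessed value 2,052,185: Tam 3,628.33 → $3,630; Sato 1,640.52 → $1,640; Dube 3,230.87 → $3,230; Vance 3,750.28 → $3,750.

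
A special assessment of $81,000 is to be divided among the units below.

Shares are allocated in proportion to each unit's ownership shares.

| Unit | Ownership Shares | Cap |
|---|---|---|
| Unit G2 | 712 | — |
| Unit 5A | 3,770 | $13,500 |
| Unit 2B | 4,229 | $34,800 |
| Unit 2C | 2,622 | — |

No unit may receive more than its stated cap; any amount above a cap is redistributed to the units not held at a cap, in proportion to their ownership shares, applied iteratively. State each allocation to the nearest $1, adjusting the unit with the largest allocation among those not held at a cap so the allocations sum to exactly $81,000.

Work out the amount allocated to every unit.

Total ownership shares = 11,333.
Proportional shares (ignoring caps): Unit G2 5,088.86; Unit 5A 26,945.20; Unit 2B 30,225.80; Unit 2C 18,740.14.
Held at cap: Unit 5A ($13,500); balance $67,500 reallocated over remaining ownership shares 7,563.
Held at cap: Unit 2B ($34,800); balance $32,700 reallocated over remaining ownership shares 3,334.
Shares after redistribution: Unit G2 6,983.32 → $6,983; Unit 2C 25,716.68 → $25,717.

Unit G2: $6,983 | Unit 5A: $13,500 | Unit 2B: $34,800 | Unit 2C: $25,717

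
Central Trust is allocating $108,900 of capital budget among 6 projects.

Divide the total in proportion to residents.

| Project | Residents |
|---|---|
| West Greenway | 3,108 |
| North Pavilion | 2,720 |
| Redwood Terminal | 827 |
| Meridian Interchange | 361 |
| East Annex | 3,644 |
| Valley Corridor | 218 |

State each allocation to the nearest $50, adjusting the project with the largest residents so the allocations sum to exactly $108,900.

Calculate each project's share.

Residents total: 10,878.
Pro-rata amounts: West Greenway 3,108/10,878 × $108,900 = 31,114.29; North Pavilion 2,720/10,878 × $108,900 = 27,230.01; Redwood Terminal 827/10,878 × $108,900 = 8,279.12; Meridian Interchange 361/10,878 × $108,900 = 3,613.98; East Annex 3,644/10,878 × $108,900 = 36,480.20; Valley Corridor 218/10,878 × $108,900 = 2,182.40.
After rounding ($50): West Greenway $31,100; North Pavilion $27,250; Redwood Terminal $8,300; Meridian Interchange $3,600; East Annex $36,500; Valley Corridor $2,200. Sum = $108,950.
Difference $108,900 − $108,950 = −$50 applied to largest residents (East Annex): East Annex becomes $36,450.

West Greenway: $31,100 · North Pavilion: $27,250 · Redwood Terminal: $8,300 · Meridian Interchange: $3,600 · East Annex: $36,450 · Valley Corridor: $2,200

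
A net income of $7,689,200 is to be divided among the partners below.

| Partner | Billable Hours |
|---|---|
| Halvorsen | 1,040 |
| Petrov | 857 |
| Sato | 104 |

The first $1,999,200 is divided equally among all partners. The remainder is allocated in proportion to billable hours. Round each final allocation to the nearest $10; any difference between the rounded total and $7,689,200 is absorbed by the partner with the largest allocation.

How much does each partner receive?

First tranche $1,999,200 split equally: $666,400 each.
Remainder $5,690,000 by billable hours (total 2,001): Halvorsen 2,957,321.34 → $2,957,320; Petrov 2,436,946.53 → $2,436,950; Sato 295,732.13 → $295,730.
Totals: Halvorsen $666,400 + $2,957,320 = $3,623,720; Petrov $666,400 + $2,436,950 = $3,103,350; Sato $666,400 + $295,730 = $962,130.

Halvorsen: $3,623,720 | Petrov: $3,103,350 | Sato: $962,130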